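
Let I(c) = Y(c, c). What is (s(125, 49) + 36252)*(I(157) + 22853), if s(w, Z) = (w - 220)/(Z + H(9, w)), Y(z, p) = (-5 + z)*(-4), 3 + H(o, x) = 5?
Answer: 13708533155/17 ≈ 8.0638e+8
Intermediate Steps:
H(o, x) = 2 (H(o, x) = -3 + 5 = 2)
Y(z, p) = 20 - 4*z
I(c) = 20 - 4*c
s(w, Z) = (-220 + w)/(2 + Z) (s(w, Z) = (w - 220)/(Z + 2) = (-220 + w)/(2 + Z))
(s(125, 49) + 36252)*(I(157) + 22853) = ((-220 + 125)/(2 + 49) + 36252)*((20 - 4*157) + 22853) = (-95/51 + 36252)*((20 - 628) + 22853) = ((1/51)*(-95) + 36252)*(-608 + 22853) = (-95/51 + 36252)*22245 = (1848757/51)*22245 = 13708533155/17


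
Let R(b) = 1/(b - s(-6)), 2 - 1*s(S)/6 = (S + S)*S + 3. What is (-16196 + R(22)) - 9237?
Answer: -11699179/460 ≈ -25433.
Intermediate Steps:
s(S) = -6 - 12*S² (s(S) = 12 - 6*((S + S)*S + 3) = 12 - 6*((2*S)*S + 3) = 12 - 6*(2*S² + 3) = 12 - 6*(3 + 2*S²) = 12 + (-18 - 12*S²) = -6 - 12*S²)
R(b) = 1/(438 + b) (R(b) = 1/(b - (-6 - 12*(-6)²)) = 1/(b - (-6 - 12*36)) = 1/(b - (-6 - 432)) = 1/(b - 1*(-438)) = 1/(b + 438) = 1/(438 + b))
(-16196 + R(22)) - 9237 = (-16196 + 1/(438 + 22)) - 9237 = (-16196 + 1/460) - 9237 = -7450159/460 - 9237 = -11699179/460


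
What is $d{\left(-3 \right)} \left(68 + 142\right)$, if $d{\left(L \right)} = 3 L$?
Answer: $-1890$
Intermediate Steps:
$d{\left(-3 \right)} \left(68 + 142\right) = 3 \left(-3\right) \left(68 + 142\right) = \left(-9\right) 210 = -1890$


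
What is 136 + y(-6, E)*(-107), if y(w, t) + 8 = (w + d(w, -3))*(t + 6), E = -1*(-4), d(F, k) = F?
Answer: 13832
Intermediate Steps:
E = 4
y(w, t) = -8 + 2*w*(6 + t) (y(w, t) = -8 + (w + w)*(t + 6) = -8 + (2*w)*(6 + t) = -8 + 2*w*(6 + t))
136 + y(-6, E)*(-107) = 136 + (-8 + 12*(-6) + 2*4*(-6))*(-107) = 136 + (-8 - 72 - 48)*(-107) = 136 - 128*(-107) = 136 + 13696 = 13832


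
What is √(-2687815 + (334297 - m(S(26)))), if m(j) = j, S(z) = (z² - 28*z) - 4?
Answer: I*√2353462 ≈ 1534.1*I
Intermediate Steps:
S(z) = -4 + z² - 28*z
√(-2687815 + (334297 - m(S(26)))) = √(-2687815 + (334297 - (-4 + 26² - 28*26))) = √(-2687815 + (334297 - (-4 + 676 - 728))) = √(-2687815 + (334297 - 1*(-56))) = √(-2687815 + (334297 + 56)) = √(-2687815 + 334353) = √(-2353462) = I*√2353462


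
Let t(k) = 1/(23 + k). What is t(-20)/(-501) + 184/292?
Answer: 69065/109719 ≈ 0.62947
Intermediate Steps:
t(-20)/(-501) + 184/292 = 1/((23 - 20)*(-501)) + 184/292 = -1/501/3 + 184*(1/292) = (⅓)*(-1/501) + 46/73 = -1/1503 + 46/73 = 69065/109719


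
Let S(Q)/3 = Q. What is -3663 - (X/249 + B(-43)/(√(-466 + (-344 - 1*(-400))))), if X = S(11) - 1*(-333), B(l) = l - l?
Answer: -304151/83 ≈ -3664.5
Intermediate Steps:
S(Q) = 3*Q
B(l) = 0
X = 366 (X = 3*11 - 1*(-333) = 33 + 333 = 366)
-3663 - (X/249 + B(-43)/(√(-466 + (-344 - 1*(-400))))) = -3663 - (366/249 + 0/(√(-466 + (-344 - 1*(-400))))) = -3663 - (366*(1/249) + 0/(√(-466 + (-344 + 400)))) = -3663 - (122/83 + 0/(√(-466 + 56))) = -3663 - (122/83 + 0/(√(-410))) = -3663 - (122/83 + 0/((I*√410))) = -3663 - (122/83 + 0*(-I*√410/410)) = -3663 - (122/83 + 0) = -3663 - 1*122/83 = -3663 - 122/83 = -304151/83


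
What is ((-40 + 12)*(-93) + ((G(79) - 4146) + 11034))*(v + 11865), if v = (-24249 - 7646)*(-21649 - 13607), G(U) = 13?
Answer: 10688391367425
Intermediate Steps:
v = 1124490120 (v = -31895*(-35256) = 1124490120)
((-40 + 12)*(-93) + ((G(79) - 4146) + 11034))*(v + 11865) = ((-40 + 12)*(-93) + ((13 - 4146) + 11034))*(1124490120 + 11865) = (-28*(-93) + (-4133 + 11034))*1124501985 = (2604 + 6901)*1124501985 = 9505*1124501985 = 10688391367425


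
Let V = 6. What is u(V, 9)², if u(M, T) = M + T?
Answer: 225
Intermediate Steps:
u(V, 9)² = (6 + 9)² = 15² = 225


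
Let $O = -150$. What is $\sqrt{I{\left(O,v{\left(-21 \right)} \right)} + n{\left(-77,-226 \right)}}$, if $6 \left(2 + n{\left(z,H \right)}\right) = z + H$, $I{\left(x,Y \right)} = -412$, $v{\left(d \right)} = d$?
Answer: $\frac{i \sqrt{1858}}{2} \approx 21.552 i$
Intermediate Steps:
$n{\left(z,H \right)} = -2 + \frac{H}{6} + \frac{z}{6}$ ($n{\left(z,H \right)} = -2 + \frac{z + H}{6} = -2 + \frac{H + z}{6} = -2 + \left(\frac{H}{6} + \frac{z}{6}\right) = -2 + \frac{H}{6} + \frac{z}{6}$)
$\sqrt{I{\left(O,v{\left(-21 \right)} \right)} + n{\left(-77,-226 \right)}} = \sqrt{-412 + \left(-2 + \frac{1}{6} \left(-226\right) + \frac{1}{6} \left(-77\right)\right)} = \sqrt{-412 - \frac{105}{2}} = \sqrt{- \frac{929}{2}} = \frac{i \sqrt{1858}}{2}$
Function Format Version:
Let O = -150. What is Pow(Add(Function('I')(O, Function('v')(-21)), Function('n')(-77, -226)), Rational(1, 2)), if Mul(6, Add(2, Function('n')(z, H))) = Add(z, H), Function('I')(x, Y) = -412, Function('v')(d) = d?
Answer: Mul(Rational(1, 2), I, Pow(1858, Rational(1, 2))) ≈ Mul(21.552, I)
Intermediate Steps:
Function('n')(z, H) = Add(-2, Mul(Rational(1, 6), H), Mul(Rational(1, 6), z)) (Function('n')(z, H) = Add(-2, Mul(Rational(1, 6), Add(z, H))) = Add(-2, Mul(Rational(1, 6), Add(H, z))) = Add(-2, Add(Mul(Rational(1, 6), H), Mul(Rational(1, 6), z))) = Add(-2, Mul(Rational(1, 6), H), Mul(Rational(1, 6), z)))
Pow(Add(Function('I')(O, Function('v')(-21)), Function('n')(-77, -226)), Rational(1, 2)) = Pow(Add(-412, Add(-2, Mul(Rational(1, 6), -226), Mul(Rational(1, 6), -77))), Rational(1, 2)) = Pow(Add(-412, Add(-2, Rational(-113, 3), Rational(-77, 6))), Rational(1, 2)) = Pow(Add(-412, Rational(-105, 2)), Rational(1, 2)) = Pow(Rational(-929, 2), Rational(1, 2)) = Mul(Rational(1, 2), I, Pow(1858, Rational(1, 2)))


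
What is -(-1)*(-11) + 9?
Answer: -2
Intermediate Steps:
-(-1)*(-11) + 9 = -1*11 + 9 = -11 + 9 = -2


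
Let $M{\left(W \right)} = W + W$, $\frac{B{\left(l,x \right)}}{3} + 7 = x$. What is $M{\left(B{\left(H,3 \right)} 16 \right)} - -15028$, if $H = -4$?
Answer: $14644$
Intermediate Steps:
$B{\left(l,x \right)} = -21 + 3 x$
$M{\left(W \right)} = 2 W$
$M{\left(B{\left(H,3 \right)} 16 \right)} - -15028 = 2 \left(-21 + 3 \cdot 3\right) 16 - -15028 = 2 \left(-21 + 9\right) 16 + 15028 = 2 \left(\left(-12\right) 16\right) + 15028 = 2 \left(-192\right) + 15028 = -384 + 15028 = 14644$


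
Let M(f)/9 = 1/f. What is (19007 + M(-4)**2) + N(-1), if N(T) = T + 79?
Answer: 305441/16 ≈ 19090.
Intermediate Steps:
N(T) = 79 + T
M(f) = 9/f
(19007 + M(-4)**2) + N(-1) = (19007 + (9/(-4))**2) + (79 - 1) = (19007 + (9*(-1/4))**2) + 78 = (19007 + (-9/4)**2) + 78 = (19007 + 81/16) + 78 = 304193/16 + 78 = 305441/16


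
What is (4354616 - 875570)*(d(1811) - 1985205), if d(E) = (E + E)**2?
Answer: 38734581390234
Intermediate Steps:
d(E) = 4*E**2 (d(E) = (2*E)**2 = 4*E**2)
(4354616 - 875570)*(d(1811) - 1985205) = (4354616 - 875570)*(4*1811**2 - 1985205) = 3479046*(4*3279721 - 1985205) = 3479046*(13118884 - 1985205) = 3479046*11133679 = 38734581390234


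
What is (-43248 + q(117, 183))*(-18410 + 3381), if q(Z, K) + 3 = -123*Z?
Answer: 866301618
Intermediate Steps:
q(Z, K) = -3 - 123*Z
(-43248 + q(117, 183))*(-18410 + 3381) = (-43248 + (-3 - 123*117))*(-18410 + 3381) = (-43248 + (-3 - 14391))*(-15029) = (-43248 - 14394)*(-15029) = -57642*(-15029) = 866301618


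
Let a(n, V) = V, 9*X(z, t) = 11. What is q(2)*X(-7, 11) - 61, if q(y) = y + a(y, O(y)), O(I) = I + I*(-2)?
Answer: -61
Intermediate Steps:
X(z, t) = 11/9 (X(z, t) = (⅑)*11 = 11/9)
O(I) = -I (O(I) = I - 2*I = -I)
q(y) = 0 (q(y) = y - y = 0)
q(2)*X(-7, 11) - 61 = 0*(11/9) - 61 = 0 - 61 = -61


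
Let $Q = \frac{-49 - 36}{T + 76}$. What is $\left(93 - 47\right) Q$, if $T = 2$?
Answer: $- \frac{1955}{39} \approx -50.128$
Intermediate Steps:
$Q = - \frac{85}{78}$ ($Q = \frac{-49 - 36}{2 + 76} = - \frac{85}{78} \approx -1.0897$)
$\left(93 - 47\right) Q = \left(93 - 47\right) \left(- \frac{85}{78}\right) = 46 \left(- \frac{85}{78}\right) = - \frac{1955}{39}$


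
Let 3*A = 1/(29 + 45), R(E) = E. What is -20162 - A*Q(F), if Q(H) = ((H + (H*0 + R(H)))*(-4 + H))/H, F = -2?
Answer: -745992/37 ≈ -20162.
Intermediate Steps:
Q(H) = -8 + 2*H (Q(H) = ((H + (H*0 + H))*(-4 + H))/H = ((H + (0 + H))*(-4 + H))/H = ((H + H)*(-4 + H))/H = ((2*H)*(-4 + H))/H = (2*H*(-4 + H))/H = -8 + 2*H)
A = 1/222 (A = 1/(3*(29 + 45)) = (⅓)/74 = (⅓)*(1/74) = 1/222 ≈ 0.0045045)
-20162 - A*Q(F) = -20162 - (-8 + 2*(-2))/222 = -20162 - (-8 - 4)/222 = -20162 - (-12)/222 = -20162 - 1*(-2/37) = -20162 + 2/37 = -745992/37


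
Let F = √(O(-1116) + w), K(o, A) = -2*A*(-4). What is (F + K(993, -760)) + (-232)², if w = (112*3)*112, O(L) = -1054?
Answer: 47744 + √36578 ≈ 47935.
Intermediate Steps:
w = 37632 (w = 336*112 = 37632)
K(o, A) = 8*A
F = √36578 (F = √(-1054 + 37632) = √36578 ≈ 191.25)
(F + K(993, -760)) + (-232)² = (√36578 + 8*(-760)) + (-232)² = (√36578 - 6080) + 53824 = (-6080 + √36578) + 53824 = 47744 + √36578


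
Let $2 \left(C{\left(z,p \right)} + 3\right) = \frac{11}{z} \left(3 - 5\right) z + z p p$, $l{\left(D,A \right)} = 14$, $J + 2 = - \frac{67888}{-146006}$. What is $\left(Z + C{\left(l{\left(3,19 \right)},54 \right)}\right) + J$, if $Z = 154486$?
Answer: $\frac{12766944590}{73003} \approx 1.7488 \cdot 10^{5}$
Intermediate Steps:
$J = - \frac{112062}{73003}$ ($J = -2 - \frac{67888}{-146006} = -2 - - \frac{33944}{73003} = -2 + \frac{33944}{73003} = - \frac{112062}{73003} \approx -1.535$)
$C{\left(z,p \right)} = -14 + \frac{z p^{2}}{2}$ ($C{\left(z,p \right)} = -3 + \frac{\frac{11}{z} \left(3 - 5\right) z + z p p}{2} = -3 + \frac{\frac{11}{z} \left(-2\right) z + p z p}{2} = -3 + \frac{- \frac{22}{z} z + z p^{2}}{2} = -3 + \frac{-22 + z p^{2}}{2} = -3 + \left(-11 + \frac{z p^{2}}{2}\right) = -14 + \frac{z p^{2}}{2}$)
$\left(Z + C{\left(l{\left(3,19 \right)},54 \right)}\right) + J = \left(154486 - \left(14 - 7 \cdot 54^{2}\right)\right) - \frac{112062}{73003} = \left(154486 - \left(14 - 20412\right)\right) - \frac{112062}{73003} = \left(154486 + \left(-14 + 20412\right)\right) - \frac{112062}{73003} = \left(154486 + 20398\right) - \frac{112062}{73003} = 174884 - \frac{112062}{73003} = \frac{12766944590}{73003}$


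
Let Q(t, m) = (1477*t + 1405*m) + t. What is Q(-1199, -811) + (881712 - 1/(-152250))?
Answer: -309046946249/152250 ≈ -2.0299e+6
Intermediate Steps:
Q(t, m) = 1405*m + 1478*t (Q(t, m) = (1405*m + 1477*t) + t = 1405*m + 1478*t)
Q(-1199, -811) + (881712 - 1/(-152250)) = (1405*(-811) + 1478*(-1199)) + (881712 - 1/(-152250)) = (-1139455 - 1772122) + (881712 - 1*(-1/152250)) = -2911577 + (881712 + 1/152250) = -2911577 + 134240652001/152250 = -309046946249/152250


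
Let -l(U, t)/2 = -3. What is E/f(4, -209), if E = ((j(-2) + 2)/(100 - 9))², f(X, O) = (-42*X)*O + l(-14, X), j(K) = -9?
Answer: 1/5934942 ≈ 1.6849e-7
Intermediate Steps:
l(U, t) = 6 (l(U, t) = -2*(-3) = 6)
f(X, O) = 6 - 42*O*X (f(X, O) = (-42*X)*O + 6 = -42*O*X + 6 = 6 - 42*O*X)
E = 1/169 (E = ((-9 + 2)/(100 - 9))² = (-7/91)² = (-7*1/91)² = (-1/13)² = 1/169 ≈ 0.0059172)
E/f(4, -209) = 1/(169*(6 - 42*(-209)*4)) = 1/(169*(6 + 35112)) = (1/169)/35118 = (1/169)*(1/35118) = 1/5934942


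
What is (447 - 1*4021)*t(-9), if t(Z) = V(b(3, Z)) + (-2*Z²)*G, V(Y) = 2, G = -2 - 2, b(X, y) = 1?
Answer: -2323100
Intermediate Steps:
G = -4
t(Z) = 2 + 8*Z² (t(Z) = 2 - 2*Z²*(-4) = 2 + 8*Z²)
(447 - 1*4021)*t(-9) = (447 - 1*4021)*(2 + 8*(-9)²) = (447 - 4021)*(2 + 8*81) = -3574*(2 + 648) = -3574*650 = -2323100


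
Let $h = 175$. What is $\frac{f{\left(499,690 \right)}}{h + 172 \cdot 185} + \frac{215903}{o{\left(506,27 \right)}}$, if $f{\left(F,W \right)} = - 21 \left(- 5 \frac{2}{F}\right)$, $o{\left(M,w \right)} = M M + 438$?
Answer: $\frac{229803619037}{272982461958} \approx 0.84183$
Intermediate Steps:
$o{\left(M,w \right)} = 438 + M^{2}$ ($o{\left(M,w \right)} = M^{2} + 438 = 438 + M^{2}$)
$f{\left(F,W \right)} = \frac{210}{F}$ ($f{\left(F,W \right)} = - 21 \left(- \frac{10}{F}\right) = \frac{210}{F}$)
$\frac{f{\left(499,690 \right)}}{h + 172 \cdot 185} + \frac{215903}{o{\left(506,27 \right)}} = \frac{210 \cdot \frac{1}{499}}{175 + 172 \cdot 185} + \frac{215903}{438 + 506^{2}} = \frac{210 \cdot \frac{1}{499}}{175 + 31820} + \frac{215903}{438 + 256036} = \frac{210}{499 \cdot 31995} + \frac{215903}{256474} = \frac{210}{499} \cdot \frac{1}{31995} + 215903 \cdot \frac{1}{256474} = \frac{14}{1064367} + \frac{215903}{256474} = \frac{229803619037}{272982461958}$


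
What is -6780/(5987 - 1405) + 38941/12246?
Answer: 47699891/28055586 ≈ 1.7002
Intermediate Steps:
-6780/(5987 - 1405) + 38941/12246 = -6780/4582 + 38941*(1/12246) = -6780*1/4582 + 38941/12246 = -3390/2291 + 38941/12246 = 47699891/28055586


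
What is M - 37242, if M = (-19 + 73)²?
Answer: -34326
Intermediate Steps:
M = 2916 (M = 54² = 2916)
M - 37242 = 2916 - 37242 = -34326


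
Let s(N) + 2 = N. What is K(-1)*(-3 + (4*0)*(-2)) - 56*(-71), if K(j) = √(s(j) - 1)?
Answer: 3976 - 6*I ≈ 3976.0 - 6.0*I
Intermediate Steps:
s(N) = -2 + N
K(j) = √(-3 + j) (K(j) = √((-2 + j) - 1) = √(-3 + j))
K(-1)*(-3 + (4*0)*(-2)) - 56*(-71) = √(-3 - 1)*(-3 + (4*0)*(-2)) - 56*(-71) = √(-4)*(-3 + 0*(-2)) + 3976 = (2*I)*(-3 + 0) + 3976 = (2*I)*(-3) + 3976 = -6*I + 3976 = 3976 - 6*I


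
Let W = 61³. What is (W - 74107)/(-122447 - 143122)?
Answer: -50958/88523 ≈ -0.57565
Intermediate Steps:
W = 226981
(W - 74107)/(-122447 - 143122) = (226981 - 74107)/(-122447 - 143122) = 152874/(-265569) = 152874*(-1/265569) = -50958/88523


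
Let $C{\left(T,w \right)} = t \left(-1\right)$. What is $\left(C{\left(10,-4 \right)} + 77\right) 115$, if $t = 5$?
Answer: $8280$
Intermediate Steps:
$C{\left(T,w \right)} = -5$ ($C{\left(T,w \right)} = 5 \left(-1\right) = -5$)
$\left(C{\left(10,-4 \right)} + 77\right) 115 = \left(-5 + 77\right) 115 = 72 \cdot 115 = 8280$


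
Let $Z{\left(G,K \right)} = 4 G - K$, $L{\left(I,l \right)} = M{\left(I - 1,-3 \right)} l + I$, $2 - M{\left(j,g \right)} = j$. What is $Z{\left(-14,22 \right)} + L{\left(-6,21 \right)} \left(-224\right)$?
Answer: $-41070$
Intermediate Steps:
$M{\left(j,g \right)} = 2 - j$
$L{\left(I,l \right)} = I + l \left(3 - I\right)$ ($L{\left(I,l \right)} = \left(2 - \left(I - 1\right)\right) l + I = \left(2 - \left(-1 + I\right)\right) l + I = \left(3 - I\right) l + I = l \left(3 - I\right) + I = I + l \left(3 - I\right)$)
$Z{\left(G,K \right)} = - K + 4 G$
$Z{\left(-14,22 \right)} + L{\left(-6,21 \right)} \left(-224\right) = \left(\left(-1\right) 22 + 4 \left(-14\right)\right) + \left(-6 - 21 \left(-3 - 6\right)\right) \left(-224\right) = \left(-22 - 56\right) + \left(-6 - 21 \left(-9\right)\right) \left(-224\right) = -78 + \left(-6 + 189\right) \left(-224\right) = -78 + 183 \left(-224\right) = -78 - 40992 = -41070$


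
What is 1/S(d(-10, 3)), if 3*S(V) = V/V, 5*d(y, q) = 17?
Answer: 3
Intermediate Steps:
d(y, q) = 17/5 (d(y, q) = (1/5)*17 = 17/5)
S(V) = 1/3 (S(V) = (V/V)/3 = (1/3)*1 = 1/3)
1/S(d(-10, 3)) = 1/(1/3) = 3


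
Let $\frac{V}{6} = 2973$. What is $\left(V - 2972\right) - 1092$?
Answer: $13774$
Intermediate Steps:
$V = 17838$ ($V = 6 \cdot 2973 = 17838$)
$\left(V - 2972\right) - 1092 = \left(17838 - 2972\right) - 1092 = 14866 - 1092 = 13774$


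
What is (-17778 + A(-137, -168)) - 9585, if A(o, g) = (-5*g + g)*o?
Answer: -119427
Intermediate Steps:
A(o, g) = -4*g*o (A(o, g) = (-4*g)*o = -4*g*o)
(-17778 + A(-137, -168)) - 9585 = (-17778 - 4*(-168)*(-137)) - 9585 = (-17778 - 92064) - 9585 = -109842 - 9585 = -119427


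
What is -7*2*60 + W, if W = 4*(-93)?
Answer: -1212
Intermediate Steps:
W = -372
-7*2*60 + W = -7*2*60 - 372 = -14*60 - 372 = -840 - 372 = -1212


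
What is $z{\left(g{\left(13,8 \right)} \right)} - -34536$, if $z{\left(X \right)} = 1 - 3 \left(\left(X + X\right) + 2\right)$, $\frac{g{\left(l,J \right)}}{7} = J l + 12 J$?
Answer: $26131$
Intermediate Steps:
$g{\left(l,J \right)} = 84 J + 7 J l$ ($g{\left(l,J \right)} = 7 \left(J l + 12 J\right) = 7 \left(12 J + J l\right) = 84 J + 7 J l$)
$z{\left(X \right)} = -5 - 6 X$ ($z{\left(X \right)} = 1 - 3 \left(2 X + 2\right) = 1 - 3 \left(2 + 2 X\right) = 1 - \left(6 + 6 X\right) = -5 - 6 X$)
$z{\left(g{\left(13,8 \right)} \right)} - -34536 = \left(-5 - 6 \cdot 7 \cdot 8 \left(12 + 13\right)\right) - -34536 = \left(-5 - 6 \cdot 7 \cdot 8 \cdot 25\right) + 34536 = \left(-5 - 8400\right) + 34536 = -8405 + 34536 = 26131$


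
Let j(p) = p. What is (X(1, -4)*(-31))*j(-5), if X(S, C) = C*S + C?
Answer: -1240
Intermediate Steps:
X(S, C) = C + C*S
(X(1, -4)*(-31))*j(-5) = (-4*(1 + 1)*(-31))*(-5) = (-4*2*(-31))*(-5) = -8*(-31)*(-5) = 248*(-5) = -1240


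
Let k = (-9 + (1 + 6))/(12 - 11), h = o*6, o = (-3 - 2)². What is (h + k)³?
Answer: 3241792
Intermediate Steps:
o = 25 (o = (-5)² = 25)
h = 150 (h = 25*6 = 150)
k = -2 (k = (-9 + 7)/1 = -2*1 = -2)
(h + k)³ = (150 - 2)³ = 148³ = 3241792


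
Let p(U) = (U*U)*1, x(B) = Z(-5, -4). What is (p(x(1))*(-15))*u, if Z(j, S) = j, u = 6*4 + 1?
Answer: -9375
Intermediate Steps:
u = 25 (u = 24 + 1 = 25)
x(B) = -5
p(U) = U**2 (p(U) = U**2*1 = U**2)
(p(x(1))*(-15))*u = ((-5)**2*(-15))*25 = (25*(-15))*25 = -375*25 = -9375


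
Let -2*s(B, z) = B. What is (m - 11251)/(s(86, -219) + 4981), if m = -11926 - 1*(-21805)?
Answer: -686/2469 ≈ -0.27785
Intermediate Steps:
m = 9879 (m = -11926 + 21805 = 9879)
s(B, z) = -B/2
(m - 11251)/(s(86, -219) + 4981) = (9879 - 11251)/(-1/2*86 + 4981) = -1372/(-43 + 4981) = -1372/4938 = -1372*1/4938 = -686/2469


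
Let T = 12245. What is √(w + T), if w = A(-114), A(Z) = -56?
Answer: √12189 ≈ 110.40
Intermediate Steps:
w = -56
√(w + T) = √(-56 + 12245) = √12189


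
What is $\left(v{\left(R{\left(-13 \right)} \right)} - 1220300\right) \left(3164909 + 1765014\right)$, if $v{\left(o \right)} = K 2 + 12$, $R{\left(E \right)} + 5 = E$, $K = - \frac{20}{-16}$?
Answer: $- \frac{12031827106033}{2} \approx -6.0159 \cdot 10^{12}$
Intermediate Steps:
$K = \frac{5}{4}$ ($K = \left(-20\right) \left(- \frac{1}{16}\right) = \frac{5}{4} \approx 1.25$)
$R{\left(E \right)} = -5 + E$
$v{\left(o \right)} = \frac{29}{2}$ ($v{\left(o \right)} = \frac{5}{4} \cdot 2 + 12 = \frac{5}{2} + 12 = \frac{29}{2}$)
$\left(v{\left(R{\left(-13 \right)} \right)} - 1220300\right) \left(3164909 + 1765014\right) = \left(\frac{29}{2} - 1220300\right) \left(3164909 + 1765014\right) = \left(- \frac{2440571}{2}\right) 4929923 = - \frac{12031827106033}{2}$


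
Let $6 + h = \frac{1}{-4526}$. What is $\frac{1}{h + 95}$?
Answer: $\frac{4526}{402813} \approx 0.011236$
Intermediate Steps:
$h = - \frac{27157}{4526}$ ($h = -6 + \frac{1}{-4526} = -6 - \frac{1}{4526} = - \frac{27157}{4526} \approx -6.0002$)
$\frac{1}{h + 95} = \frac{1}{- \frac{27157}{4526} + 95} = \frac{1}{\frac{402813}{4526}} = \frac{4526}{402813}$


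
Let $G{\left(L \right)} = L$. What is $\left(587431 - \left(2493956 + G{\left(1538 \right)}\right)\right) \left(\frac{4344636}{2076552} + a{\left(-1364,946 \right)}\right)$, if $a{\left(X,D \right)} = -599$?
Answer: $\frac{65696199778521}{57682} \approx 1.1389 \cdot 10^{9}$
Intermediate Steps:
$\left(587431 - \left(2493956 + G{\left(1538 \right)}\right)\right) \left(\frac{4344636}{2076552} + a{\left(-1364,946 \right)}\right) = \left(587431 - 2495494\right) \left(\frac{4344636}{2076552} - 599\right) = \left(587431 - 2495494\right) \left(4344636 \cdot \frac{1}{2076552} - 599\right) = \left(587431 - 2495494\right) \left(\frac{362053}{173046} - 599\right) = \left(-1908063\right) \left(- \frac{103292501}{173046}\right) = \frac{65696199778521}{57682}$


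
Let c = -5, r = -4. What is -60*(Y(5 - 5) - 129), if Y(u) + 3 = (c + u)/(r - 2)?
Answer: 7870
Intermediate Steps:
Y(u) = -13/6 - u/6 (Y(u) = -3 + (-5 + u)/(-4 - 2) = -3 + (-5 + u)/(-6) = -3 + (-5 + u)*(-⅙) = -3 + (⅚ - u/6) = -13/6 - u/6)
-60*(Y(5 - 5) - 129) = -60*((-13/6 - (5 - 5)/6) - 129) = -60*((-13/6 - ⅙*0) - 129) = -60*((-13/6 + 0) - 129) = -60*(-13/6 - 129) = -60*(-787/6) = 7870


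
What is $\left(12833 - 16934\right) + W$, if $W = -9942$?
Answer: $-14043$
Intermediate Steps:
$\left(12833 - 16934\right) + W = \left(12833 - 16934\right) - 9942 = -4101 - 9942 = -14043$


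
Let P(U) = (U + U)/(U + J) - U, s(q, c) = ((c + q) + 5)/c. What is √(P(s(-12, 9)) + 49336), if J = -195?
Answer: √1364483539090/5259 ≈ 222.12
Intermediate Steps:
s(q, c) = (5 + c + q)/c
P(U) = -U + 2*U/(-195 + U) (P(U) = (U + U)/(U - 195) - U = (2*U)/(-195 + U) - U = 2*U/(-195 + U) - U = -U + 2*U/(-195 + U))
√(P(s(-12, 9)) + 49336) = √(((5 + 9 - 12)/9)*(197 - (5 + 9 - 12)/9)/(-195 + (5 + 9 - 12)/9) + 49336) = √(((⅑)*2)*(197 - 2/9)/(-195 + (⅑)*2) + 49336) = √(2*(197 - 1*2/9)/(9*(-195 + 2/9)) + 49336) = √(2*(197 - 2/9)/(9*(-1753/9)) + 49336) = √((2/9)*(-9/1753)*(1771/9) + 49336) = √(-3542/15777 + 49336) = √(778370530/15777) = √1364483539090/5259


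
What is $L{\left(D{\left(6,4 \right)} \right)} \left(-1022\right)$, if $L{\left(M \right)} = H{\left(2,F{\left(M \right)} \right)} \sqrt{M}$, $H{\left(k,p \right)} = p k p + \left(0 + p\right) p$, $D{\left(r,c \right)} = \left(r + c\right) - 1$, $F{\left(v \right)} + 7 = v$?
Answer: $-36792$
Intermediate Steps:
$F{\left(v \right)} = -7 + v$
$D{\left(r,c \right)} = -1 + c + r$ ($D{\left(r,c \right)} = \left(c + r\right) - 1 = -1 + c + r$)
$H{\left(k,p \right)} = p^{2} + k p^{2}$ ($H{\left(k,p \right)} = k p p + p p = k p^{2} + p^{2} = p^{2} + k p^{2}$)
$L{\left(M \right)} = 3 \sqrt{M} \left(-7 + M\right)^{2}$ ($L{\left(M \right)} = \left(-7 + M\right)^{2} \left(1 + 2\right) \sqrt{M} = \left(-7 + M\right)^{2} \cdot 3 \sqrt{M} = 3 \left(-7 + M\right)^{2} \sqrt{M} = 3 \sqrt{M} \left(-7 + M\right)^{2}$)
$L{\left(D{\left(6,4 \right)} \right)} \left(-1022\right) = 3 \sqrt{-1 + 4 + 6} \left(-7 + \left(-1 + 4 + 6\right)\right)^{2} \left(-1022\right) = 3 \sqrt{9} \left(-7 + 9\right)^{2} \left(-1022\right) = 3 \cdot 3 \cdot 2^{2} \left(-1022\right) = 3 \cdot 3 \cdot 4 \left(-1022\right) = 36 \left(-1022\right) = -36792$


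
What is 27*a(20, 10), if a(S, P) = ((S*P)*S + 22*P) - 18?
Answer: 113454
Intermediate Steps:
a(S, P) = -18 + 22*P + P*S**2 (a(S, P) = ((P*S)*S + 22*P) - 18 = (P*S**2 + 22*P) - 18 = (22*P + P*S**2) - 18 = -18 + 22*P + P*S**2)
27*a(20, 10) = 27*(-18 + 22*10 + 10*20**2) = 27*(-18 + 220 + 10*400) = 27*(-18 + 220 + 4000) = 27*4202 = 113454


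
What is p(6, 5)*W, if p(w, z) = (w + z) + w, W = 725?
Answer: 12325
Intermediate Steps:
p(w, z) = z + 2*w
p(6, 5)*W = (5 + 2*6)*725 = (5 + 12)*725 = 17*725 = 12325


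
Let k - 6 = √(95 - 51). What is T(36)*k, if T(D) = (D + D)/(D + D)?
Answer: 6 + 2*√11 ≈ 12.633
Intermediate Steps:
T(D) = 1 (T(D) = (2*D)/((2*D)) = (2*D)*(1/(2*D)) = 1)
k = 6 + 2*√11 (k = 6 + √(95 - 51) = 6 + √44 = 6 + 2*√11 ≈ 12.633)
T(36)*k = 1*(6 + 2*√11) = 6 + 2*√11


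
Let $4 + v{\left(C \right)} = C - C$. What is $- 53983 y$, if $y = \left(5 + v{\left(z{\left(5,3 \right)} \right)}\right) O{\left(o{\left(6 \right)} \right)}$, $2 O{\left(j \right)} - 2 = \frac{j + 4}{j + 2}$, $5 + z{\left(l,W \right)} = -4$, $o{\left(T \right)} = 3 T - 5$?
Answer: $- \frac{2537201}{30} \approx -84573.0$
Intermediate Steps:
$o{\left(T \right)} = -5 + 3 T$
$z{\left(l,W \right)} = -9$ ($z{\left(l,W \right)} = -5 - 4 = -9$)
$O{\left(j \right)} = 1 + \frac{4 + j}{2 \left(2 + j\right)}$ ($O{\left(j \right)} = 1 + \frac{\left(j + 4\right) \frac{1}{j + 2}}{2} = 1 + \frac{\left(4 + j\right) \frac{1}{2 + j}}{2} = 1 + \frac{\frac{1}{2 + j} \left(4 + j\right)}{2} = 1 + \frac{4 + j}{2 \left(2 + j\right)}$)
$v{\left(C \right)} = -4$ ($v{\left(C \right)} = -4 + \left(C - C\right) = -4 + 0 = -4$)
$y = \frac{47}{30}$ ($y = \left(5 - 4\right) \frac{8 + 3 \left(-5 + 3 \cdot 6\right)}{2 \left(2 + \left(-5 + 3 \cdot 6\right)\right)} = 1 \frac{8 + 3 \left(-5 + 18\right)}{2 \left(2 + \left(-5 + 18\right)\right)} = 1 \frac{8 + 3 \cdot 13}{2 \left(2 + 13\right)} = 1 \frac{8 + 39}{2 \cdot 15} = 1 \cdot \frac{1}{2} \cdot \frac{1}{15} \cdot 47 = 1 \cdot \frac{47}{30} = \frac{47}{30} \approx 1.5667$)
$- 53983 y = \left(-53983\right) \frac{47}{30} = - \frac{2537201}{30}$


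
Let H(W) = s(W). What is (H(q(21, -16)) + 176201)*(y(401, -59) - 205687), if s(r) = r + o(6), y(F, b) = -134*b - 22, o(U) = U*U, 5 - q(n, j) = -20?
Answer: -34865152386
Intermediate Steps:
q(n, j) = 25 (q(n, j) = 5 - 1*(-20) = 5 + 20 = 25)
o(U) = U²
y(F, b) = -22 - 134*b
s(r) = 36 + r (s(r) = r + 6² = r + 36 = 36 + r)
H(W) = 36 + W
(H(q(21, -16)) + 176201)*(y(401, -59) - 205687) = ((36 + 25) + 176201)*((-22 - 134*(-59)) - 205687) = (61 + 176201)*((-22 + 7906) - 205687) = 176262*(7884 - 205687) = 176262*(-197803) = -34865152386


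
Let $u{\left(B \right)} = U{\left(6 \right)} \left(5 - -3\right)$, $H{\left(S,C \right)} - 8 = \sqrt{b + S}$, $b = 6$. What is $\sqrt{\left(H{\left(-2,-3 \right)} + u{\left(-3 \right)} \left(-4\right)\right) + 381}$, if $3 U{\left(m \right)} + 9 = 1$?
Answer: $\frac{\sqrt{4287}}{3} \approx 21.825$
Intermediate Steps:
$U{\left(m \right)} = - \frac{8}{3}$ ($U{\left(m \right)} = -3 + \frac{1}{3} \cdot 1 = -3 + \frac{1}{3} = - \frac{8}{3}$)
$H{\left(S,C \right)} = 8 + \sqrt{6 + S}$
$u{\left(B \right)} = - \frac{64}{3}$ ($u{\left(B \right)} = - \frac{8 \left(5 - -3\right)}{3} = - \frac{8 \left(5 + 3\right)}{3} = \left(- \frac{8}{3}\right) 8 = - \frac{64}{3}$)
$\sqrt{\left(H{\left(-2,-3 \right)} + u{\left(-3 \right)} \left(-4\right)\right) + 381} = \sqrt{\left(\left(8 + \sqrt{6 - 2}\right) - - \frac{256}{3}\right) + 381} = \sqrt{\left(\left(8 + \sqrt{4}\right) + \frac{256}{3}\right) + 381} = \sqrt{\left(\left(8 + 2\right) + \frac{256}{3}\right) + 381} = \sqrt{\left(10 + \frac{256}{3}\right) + 381} = \sqrt{\frac{286}{3} + 381} = \sqrt{\frac{1429}{3}} = \frac{\sqrt{4287}}{3}$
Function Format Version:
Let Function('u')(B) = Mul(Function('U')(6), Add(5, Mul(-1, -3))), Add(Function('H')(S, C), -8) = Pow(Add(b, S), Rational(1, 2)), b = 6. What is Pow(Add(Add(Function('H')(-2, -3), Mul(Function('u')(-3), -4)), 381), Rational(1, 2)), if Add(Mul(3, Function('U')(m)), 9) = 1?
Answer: Mul(Rational(1, 3), Pow(4287, Rational(1, 2))) ≈ 21.825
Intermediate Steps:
Function('U')(m) = Rational(-8, 3) (Function('U')(m) = Add(-3, Mul(Rational(1, 3), 1)) = Add(-3, Rational(1, 3)) = Rational(-8, 3))
Function('H')(S, C) = Add(8, Pow(Add(6, S), Rational(1, 2)))
Function('u')(B) = Rational(-64, 3) (Function('u')(B) = Mul(Rational(-8, 3), Add(5, Mul(-1, -3))) = Mul(Rational(-8, 3), Add(5, 3)) = Mul(Rational(-8, 3), 8) = Rational(-64, 3))
Pow(Add(Add(Function('H')(-2, -3), Mul(Function('u')(-3), -4)), 381), Rational(1, 2)) = Pow(Add(Add(Add(8, Pow(Add(6, -2), Rational(1, 2))), Mul(Rational(-64, 3), -4)), 381), Rational(1, 2)) = Pow(Add(Add(Add(8, Pow(4, Rational(1, 2))), Rational(256, 3)), 381), Rational(1, 2)) = Pow(Add(Add(Add(8, 2), Rational(256, 3)), 381), Rational(1, 2)) = Pow(Add(Add(10, Rational(256, 3)), 381), Rational(1, 2)) = Pow(Add(Rational(286, 3), 381), Rational(1, 2)) = Pow(Rational(1429, 3), Rational(1, 2)) = Mul(Rational(1, 3), Pow(4287, Rational(1, 2)))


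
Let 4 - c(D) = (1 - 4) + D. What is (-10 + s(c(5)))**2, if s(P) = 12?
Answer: 4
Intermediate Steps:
c(D) = 7 - D (c(D) = 4 - ((1 - 4) + D) = 4 - (-3 + D) = 4 + (3 - D) = 7 - D)
(-10 + s(c(5)))**2 = (-10 + 12)**2 = 2**2 = 4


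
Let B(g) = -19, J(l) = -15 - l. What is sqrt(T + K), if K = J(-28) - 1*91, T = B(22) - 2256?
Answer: I*sqrt(2353) ≈ 48.508*I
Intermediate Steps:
T = -2275 (T = -19 - 2256 = -2275)
K = -78 (K = (-15 - 1*(-28)) - 1*91 = (-15 + 28) - 91 = 13 - 91 = -78)
sqrt(T + K) = sqrt(-2275 - 78) = sqrt(-2353) = I*sqrt(2353)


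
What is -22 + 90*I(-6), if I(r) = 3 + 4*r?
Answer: -1912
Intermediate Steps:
-22 + 90*I(-6) = -22 + 90*(3 + 4*(-6)) = -22 + 90*(3 - 24) = -22 + 90*(-21) = -22 - 1890 = -1912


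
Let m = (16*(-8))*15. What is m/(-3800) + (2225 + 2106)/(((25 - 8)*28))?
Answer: 434293/45220 ≈ 9.6040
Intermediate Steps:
m = -1920 (m = -128*15 = -1920)
m/(-3800) + (2225 + 2106)/(((25 - 8)*28)) = -1920/(-3800) + (2225 + 2106)/(((25 - 8)*28)) = -1920*(-1/3800) + 4331/((17*28)) = 48/95 + 4331/476 = 434293/45220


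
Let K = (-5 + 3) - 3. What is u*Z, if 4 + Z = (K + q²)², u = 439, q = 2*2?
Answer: 51363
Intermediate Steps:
q = 4
K = -5 (K = -2 - 3 = -5)
Z = 117 (Z = -4 + (-5 + 4²)² = -4 + (-5 + 16)² = -4 + 11² = -4 + 121 = 117)
u*Z = 439*117 = 51363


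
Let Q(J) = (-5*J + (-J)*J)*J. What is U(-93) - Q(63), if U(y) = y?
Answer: 269799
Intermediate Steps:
Q(J) = J*(-J**2 - 5*J) (Q(J) = (-5*J - J**2)*J = (-J**2 - 5*J)*J = J*(-J**2 - 5*J))
U(-93) - Q(63) = -93 - 63**2*(-5 - 1*63) = -93 - 3969*(-5 - 63) = -93 - 3969*(-68) = -93 - 1*(-269892) = -93 + 269892 = 269799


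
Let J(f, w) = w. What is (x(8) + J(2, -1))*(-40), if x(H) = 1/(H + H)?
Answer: 75/2 ≈ 37.500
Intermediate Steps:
x(H) = 1/(2*H)
(x(8) + J(2, -1))*(-40) = ((½)/8 - 1)*(-40) = ((½)*(⅛) - 1)*(-40) = (1/16 - 1)*(-40) = -15/16*(-40) = 75/2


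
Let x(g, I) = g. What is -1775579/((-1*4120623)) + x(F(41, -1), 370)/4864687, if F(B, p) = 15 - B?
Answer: 664425303275/1541964703077 ≈ 0.43090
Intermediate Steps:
-1775579/((-1*4120623)) + x(F(41, -1), 370)/4864687 = -1775579/((-1*4120623)) + (15 - 1*41)/4864687 = -1775579/(-4120623) + (15 - 41)*(1/4864687) = -1775579*(-1/4120623) - 26*1/4864687 = 136583/316971 - 26/4864687 = 664425303275/1541964703077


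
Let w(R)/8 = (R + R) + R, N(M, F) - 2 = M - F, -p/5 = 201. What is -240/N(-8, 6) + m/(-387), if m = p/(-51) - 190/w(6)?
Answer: 9451255/473688 ≈ 19.952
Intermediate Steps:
p = -1005 (p = -5*201 = -1005)
N(M, F) = 2 + M - F (N(M, F) = 2 + (M - F) = 2 + M - F)
w(R) = 24*R (w(R) = 8*((R + R) + R) = 8*(2*R + R) = 8*(3*R) = 24*R)
m = 22505/1224 (m = -1005/(-51) - 190/(24*6) = -1005*(-1/51) - 190/144 = 335/17 - 190*1/144 = 335/17 - 95/72 = 22505/1224 ≈ 18.386)
-240/N(-8, 6) + m/(-387) = -240/(2 - 8 - 1*6) + (22505/1224)/(-387) = -240/(2 - 8 - 6) + (22505/1224)*(-1/387) = -240/(-12) - 22505/473688 = -240*(-1/12) - 22505/473688 = 20 - 22505/473688 = 9451255/473688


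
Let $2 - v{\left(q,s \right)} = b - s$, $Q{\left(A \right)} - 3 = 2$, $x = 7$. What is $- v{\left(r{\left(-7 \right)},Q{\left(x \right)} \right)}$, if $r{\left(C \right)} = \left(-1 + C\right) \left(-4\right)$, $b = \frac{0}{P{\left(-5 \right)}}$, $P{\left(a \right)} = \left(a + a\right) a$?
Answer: $-7$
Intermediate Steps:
$Q{\left(A \right)} = 5$ ($Q{\left(A \right)} = 3 + 2 = 5$)
$P{\left(a \right)} = 2 a^{2}$ ($P{\left(a \right)} = 2 a a = 2 a^{2}$)
$b = 0$ ($b = \frac{0}{2 \left(-5\right)^{2}} = \frac{0}{2 \cdot 25} = \frac{0}{50} = 0 \cdot \frac{1}{50} = 0$)
$r{\left(C \right)} = 4 - 4 C$
$v{\left(q,s \right)} = 2 + s$ ($v{\left(q,s \right)} = 2 - \left(0 - s\right) = 2 - - s = 2 + s$)
$- v{\left(r{\left(-7 \right)},Q{\left(x \right)} \right)} = - (2 + 5) = \left(-1\right) 7 = -7$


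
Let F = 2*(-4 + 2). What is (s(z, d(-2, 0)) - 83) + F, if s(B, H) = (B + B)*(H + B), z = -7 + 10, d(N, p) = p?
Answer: -69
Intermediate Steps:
z = 3
F = -4 (F = 2*(-2) = -4)
s(B, H) = 2*B*(B + H) (s(B, H) = (2*B)*(B + H) = 2*B*(B + H))
(s(z, d(-2, 0)) - 83) + F = (2*3*(3 + 0) - 83) - 4 = (2*3*3 - 83) - 4 = (18 - 83) - 4 = -65 - 4 = -69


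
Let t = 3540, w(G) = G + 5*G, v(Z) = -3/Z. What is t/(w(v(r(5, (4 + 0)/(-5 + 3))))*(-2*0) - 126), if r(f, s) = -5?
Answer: -590/21 ≈ -28.095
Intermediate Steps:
w(G) = 6*G
t/(w(v(r(5, (4 + 0)/(-5 + 3))))*(-2*0) - 126) = 3540/((6*(-3/(-5)))*(-2*0) - 126) = 3540/((6*(-3*(-⅕)))*0 - 126) = 3540/((6*(⅗))*0 - 126) = 3540/((18/5)*0 - 126) = 3540/(0 - 126) = 3540/(-126) = 3540*(-1/126) = -590/21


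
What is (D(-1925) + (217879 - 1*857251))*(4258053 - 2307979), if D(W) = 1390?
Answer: -1244112110668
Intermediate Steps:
(D(-1925) + (217879 - 1*857251))*(4258053 - 2307979) = (1390 + (217879 - 1*857251))*(4258053 - 2307979) = (1390 + (217879 - 857251))*1950074 = (1390 - 639372)*1950074 = -637982*1950074 = -1244112110668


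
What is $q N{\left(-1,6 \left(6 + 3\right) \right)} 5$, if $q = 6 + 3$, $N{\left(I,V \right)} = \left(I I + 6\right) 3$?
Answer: $945$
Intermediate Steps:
$N{\left(I,V \right)} = 18 + 3 I^{2}$ ($N{\left(I,V \right)} = \left(I^{2} + 6\right) 3 = \left(6 + I^{2}\right) 3 = 18 + 3 I^{2}$)
$q = 9$
$q N{\left(-1,6 \left(6 + 3\right) \right)} 5 = 9 \left(18 + 3 \left(-1\right)^{2}\right) 5 = 9 \left(18 + 3 \cdot 1\right) 5 = 9 \left(18 + 3\right) 5 = 9 \cdot 21 \cdot 5 = 189 \cdot 5 = 945$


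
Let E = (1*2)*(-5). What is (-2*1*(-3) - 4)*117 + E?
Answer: 224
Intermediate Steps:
E = -10 (E = 2*(-5) = -10)
(-2*1*(-3) - 4)*117 + E = (-2*1*(-3) - 4)*117 - 10 = (-2*(-3) - 4)*117 - 10 = (6 - 4)*117 - 10 = 2*117 - 10 = 234 - 10 = 224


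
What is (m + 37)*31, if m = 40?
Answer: 2387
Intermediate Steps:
(m + 37)*31 = (40 + 37)*31 = 77*31 = 2387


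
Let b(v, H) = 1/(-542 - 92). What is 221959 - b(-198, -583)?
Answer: 140722007/634 ≈ 2.2196e+5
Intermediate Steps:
b(v, H) = -1/634 (b(v, H) = 1/(-634) = -1/634)
221959 - b(-198, -583) = 221959 - 1*(-1/634) = 221959 + 1/634 = 140722007/634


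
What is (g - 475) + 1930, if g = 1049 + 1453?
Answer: 3957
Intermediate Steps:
g = 2502
(g - 475) + 1930 = (2502 - 475) + 1930 = 2027 + 1930 = 3957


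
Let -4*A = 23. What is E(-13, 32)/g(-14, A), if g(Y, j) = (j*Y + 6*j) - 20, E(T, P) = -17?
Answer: -17/26 ≈ -0.65385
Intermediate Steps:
A = -23/4 (A = -¼*23 = -23/4 ≈ -5.7500)
g(Y, j) = -20 + 6*j + Y*j (g(Y, j) = (Y*j + 6*j) - 20 = (6*j + Y*j) - 20 = -20 + 6*j + Y*j)
E(-13, 32)/g(-14, A) = -17/(-20 + 6*(-23/4) - 14*(-23/4)) = -17/(-20 - 69/2 + 161/2) = -17/26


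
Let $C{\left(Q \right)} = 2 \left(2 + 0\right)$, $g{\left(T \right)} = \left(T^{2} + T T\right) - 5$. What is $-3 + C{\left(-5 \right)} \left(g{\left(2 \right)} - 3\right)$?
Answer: $-3$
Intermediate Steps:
$g{\left(T \right)} = -5 + 2 T^{2}$ ($g{\left(T \right)} = \left(T^{2} + T^{2}\right) - 5 = 2 T^{2} - 5 = -5 + 2 T^{2}$)
$C{\left(Q \right)} = 4$ ($C{\left(Q \right)} = 2 \cdot 2 = 4$)
$-3 + C{\left(-5 \right)} \left(g{\left(2 \right)} - 3\right) = -3 + 4 \left(\left(-5 + 2 \cdot 2^{2}\right) - 3\right) = -3 + 4 \left(\left(-5 + 2 \cdot 4\right) - 3\right) = -3 + 4 \left(\left(-5 + 8\right) - 3\right) = -3 + 4 \left(3 - 3\right) = -3 + 4 \cdot 0 = -3 + 0 = -3$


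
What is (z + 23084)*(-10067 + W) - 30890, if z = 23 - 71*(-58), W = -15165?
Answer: -686972090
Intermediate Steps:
z = 4141 (z = 23 + 4118 = 4141)
(z + 23084)*(-10067 + W) - 30890 = (4141 + 23084)*(-10067 - 15165) - 30890 = 27225*(-25232) - 30890 = -686941200 - 30890 = -686972090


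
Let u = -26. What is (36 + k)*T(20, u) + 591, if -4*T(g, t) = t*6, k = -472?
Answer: -16413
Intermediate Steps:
T(g, t) = -3*t/2 (T(g, t) = -t*6/4 = -3*t/2)
(36 + k)*T(20, u) + 591 = (36 - 472)*(-3/2*(-26)) + 591 = -436*39 + 591 = -17004 + 591 = -16413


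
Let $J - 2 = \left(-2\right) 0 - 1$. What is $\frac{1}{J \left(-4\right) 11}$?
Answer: $- \frac{1}{44} \approx -0.022727$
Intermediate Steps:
$J = 1$ ($J = 2 - 1 = 1$)
$\frac{1}{J \left(-4\right) 11} = \frac{1}{1 \left(-4\right) 11} = \frac{1}{\left(-4\right) 11} = \frac{1}{-44} = - \frac{1}{44}$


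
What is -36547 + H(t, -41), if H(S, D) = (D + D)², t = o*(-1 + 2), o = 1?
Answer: -29823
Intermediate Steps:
t = 1 (t = 1*(-1 + 2) = 1*1 = 1)
H(S, D) = 4*D² (H(S, D) = (2*D)² = 4*D²)
-36547 + H(t, -41) = -36547 + 4*(-41)² = -36547 + 4*1681 = -36547 + 6724 = -29823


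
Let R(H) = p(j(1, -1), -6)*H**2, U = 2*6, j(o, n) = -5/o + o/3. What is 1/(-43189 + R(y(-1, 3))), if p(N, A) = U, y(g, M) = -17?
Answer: -1/39721 ≈ -2.5176e-5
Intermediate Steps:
j(o, n) = -5/o + o/3 (j(o, n) = -5/o + o*(1/3) = -5/o + o/3)
U = 12
p(N, A) = 12
R(H) = 12*H**2
1/(-43189 + R(y(-1, 3))) = 1/(-43189 + 12*(-17)**2) = 1/(-43189 + 12*289) = 1/(-43189 + 3468) = 1/(-39721) = -1/39721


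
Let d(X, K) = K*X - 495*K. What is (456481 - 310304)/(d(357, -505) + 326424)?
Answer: 146177/396114 ≈ 0.36903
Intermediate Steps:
d(X, K) = -495*K + K*X
(456481 - 310304)/(d(357, -505) + 326424) = (456481 - 310304)/(-505*(-495 + 357) + 326424) = 146177/(-505*(-138) + 326424) = 146177/(69690 + 326424) = 146177/396114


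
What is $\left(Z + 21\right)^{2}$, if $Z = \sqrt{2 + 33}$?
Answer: $\left(21 + \sqrt{35}\right)^{2} \approx 724.48$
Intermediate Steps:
$Z = \sqrt{35} \approx 5.9161$
$\left(Z + 21\right)^{2} = \left(\sqrt{35} + 21\right)^{2} = \left(21 + \sqrt{35}\right)^{2}$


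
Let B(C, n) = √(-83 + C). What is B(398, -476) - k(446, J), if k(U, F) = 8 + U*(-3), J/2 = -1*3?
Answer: 1330 + 3*√35 ≈ 1347.7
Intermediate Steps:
J = -6 (J = 2*(-1*3) = 2*(-3) = -6)
k(U, F) = 8 - 3*U
B(398, -476) - k(446, J) = √(-83 + 398) - (8 - 3*446) = √315 - (8 - 1338) = 3*√35 - 1*(-1330) = 3*√35 + 1330 = 1330 + 3*√35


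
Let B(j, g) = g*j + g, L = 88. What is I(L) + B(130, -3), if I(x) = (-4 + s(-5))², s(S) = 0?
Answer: -377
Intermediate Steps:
B(j, g) = g + g*j
I(x) = 16 (I(x) = (-4 + 0)² = (-4)² = 16)
I(L) + B(130, -3) = 16 - 3*(1 + 130) = 16 - 3*131 = 16 - 393 = -377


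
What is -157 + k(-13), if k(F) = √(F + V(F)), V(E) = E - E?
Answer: -157 + I*√13 ≈ -157.0 + 3.6056*I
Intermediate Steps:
V(E) = 0
k(F) = √F (k(F) = √(F + 0) = √F)
-157 + k(-13) = -157 + √(-13) = -157 + I*√13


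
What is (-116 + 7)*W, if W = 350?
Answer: -38150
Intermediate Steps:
(-116 + 7)*W = (-116 + 7)*350 = -109*350 = -38150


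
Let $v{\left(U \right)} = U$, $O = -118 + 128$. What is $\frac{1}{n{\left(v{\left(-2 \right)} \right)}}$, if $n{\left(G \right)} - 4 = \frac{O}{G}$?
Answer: $-1$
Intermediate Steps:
$O = 10$
$n{\left(G \right)} = 4 + \frac{10}{G}$
$\frac{1}{n{\left(v{\left(-2 \right)} \right)}} = \frac{1}{4 + \frac{10}{-2}} = \frac{1}{4 + 10 \left(- \frac{1}{2}\right)} = \frac{1}{4 - 5} = \frac{1}{-1} = -1$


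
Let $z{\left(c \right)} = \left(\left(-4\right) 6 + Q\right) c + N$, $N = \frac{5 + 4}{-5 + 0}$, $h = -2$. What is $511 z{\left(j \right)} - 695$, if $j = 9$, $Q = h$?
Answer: $- \frac{605944}{5} \approx -1.2119 \cdot 10^{5}$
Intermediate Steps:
$Q = -2$
$N = - \frac{9}{5}$ ($N = \frac{9}{-5} = 9 \left(- \frac{1}{5}\right) = - \frac{9}{5} \approx -1.8$)
$z{\left(c \right)} = - \frac{9}{5} - 26 c$ ($z{\left(c \right)} = \left(\left(-4\right) 6 - 2\right) c - \frac{9}{5} = \left(-24 - 2\right) c - \frac{9}{5} = - 26 c - \frac{9}{5} = - \frac{9}{5} - 26 c$)
$511 z{\left(j \right)} - 695 = 511 \left(- \frac{9}{5} - 234\right) - 695 = 511 \left(- \frac{1179}{5}\right) - 695 = - \frac{602469}{5} - 695 = - \frac{605944}{5}$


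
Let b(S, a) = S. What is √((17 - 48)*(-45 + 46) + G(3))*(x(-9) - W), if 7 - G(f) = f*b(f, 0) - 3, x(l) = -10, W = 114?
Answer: -124*I*√30 ≈ -679.18*I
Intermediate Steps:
G(f) = 10 - f² (G(f) = 7 - (f*f - 3) = 7 - (f² - 3) = 7 - (-3 + f²) = 7 + (3 - f²) = 10 - f²)
√((17 - 48)*(-45 + 46) + G(3))*(x(-9) - W) = √((17 - 48)*(-45 + 46) + (10 - 1*3²))*(-10 - 1*114) = √(-31*1 + (10 - 1*9))*(-10 - 114) = √(-31 + (10 - 9))*(-124) = √(-31 + 1)*(-124) = √(-30)*(-124) = (I*√30)*(-124) = -124*I*√30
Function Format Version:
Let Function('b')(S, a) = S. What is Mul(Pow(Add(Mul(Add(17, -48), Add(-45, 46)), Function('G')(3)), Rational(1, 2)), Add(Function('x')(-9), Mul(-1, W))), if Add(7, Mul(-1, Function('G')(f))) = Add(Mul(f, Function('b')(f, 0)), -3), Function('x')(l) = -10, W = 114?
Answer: Mul(-124, I, Pow(30, Rational(1, 2))) ≈ Mul(-679.18, I)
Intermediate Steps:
Function('G')(f) = Add(10, Mul(-1, Pow(f, 2))) (Function('G')(f) = Add(7, Mul(-1, Add(Mul(f, f), -3))) = Add(7, Mul(-1, Add(Pow(f, 2), -3))) = Add(7, Mul(-1, Add(-3, Pow(f, 2)))) = Add(7, Add(3, Mul(-1, Pow(f, 2)))) = Add(10, Mul(-1, Pow(f, 2))))
Mul(Pow(Add(Mul(Add(17, -48), Add(-45, 46)), Function('G')(3)), Rational(1, 2)), Add(Function('x')(-9), Mul(-1, W))) = Mul(Pow(Add(Mul(Add(17, -48), Add(-45, 46)), Add(10, Mul(-1, Pow(3, 2)))), Rational(1, 2)), Add(-10, Mul(-1, 114))) = Mul(Pow(Add(Mul(-31, 1), Add(10, Mul(-1, 9))), Rational(1, 2)), Add(-10, -114)) = Mul(Pow(Add(-31, Add(10, -9)), Rational(1, 2)), -124) = Mul(Pow(Add(-31, 1), Rational(1, 2)), -124) = Mul(Pow(-30, Rational(1, 2)), -124) = Mul(Mul(I, Pow(30, Rational(1, 2))), -124) = Mul(-124, I, Pow(30, Rational(1, 2)))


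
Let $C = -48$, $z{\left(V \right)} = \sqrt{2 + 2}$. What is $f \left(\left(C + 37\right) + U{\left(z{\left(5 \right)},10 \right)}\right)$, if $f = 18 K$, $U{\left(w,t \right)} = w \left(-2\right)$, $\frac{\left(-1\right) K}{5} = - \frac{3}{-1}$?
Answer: $4050$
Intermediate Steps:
$K = -15$ ($K = - 5 \left(- \frac{3}{-1}\right) = - 5 \left(\left(-3\right) \left(-1\right)\right) = \left(-5\right) 3 = -15$)
$z{\left(V \right)} = 2$ ($z{\left(V \right)} = \sqrt{4} = 2$)
$U{\left(w,t \right)} = - 2 w$
$f = -270$ ($f = 18 \left(-15\right) = -270$)
$f \left(\left(C + 37\right) + U{\left(z{\left(5 \right)},10 \right)}\right) = - 270 \left(\left(-48 + 37\right) - 4\right) = - 270 \left(-11 - 4\right) = \left(-270\right) \left(-15\right) = 4050$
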